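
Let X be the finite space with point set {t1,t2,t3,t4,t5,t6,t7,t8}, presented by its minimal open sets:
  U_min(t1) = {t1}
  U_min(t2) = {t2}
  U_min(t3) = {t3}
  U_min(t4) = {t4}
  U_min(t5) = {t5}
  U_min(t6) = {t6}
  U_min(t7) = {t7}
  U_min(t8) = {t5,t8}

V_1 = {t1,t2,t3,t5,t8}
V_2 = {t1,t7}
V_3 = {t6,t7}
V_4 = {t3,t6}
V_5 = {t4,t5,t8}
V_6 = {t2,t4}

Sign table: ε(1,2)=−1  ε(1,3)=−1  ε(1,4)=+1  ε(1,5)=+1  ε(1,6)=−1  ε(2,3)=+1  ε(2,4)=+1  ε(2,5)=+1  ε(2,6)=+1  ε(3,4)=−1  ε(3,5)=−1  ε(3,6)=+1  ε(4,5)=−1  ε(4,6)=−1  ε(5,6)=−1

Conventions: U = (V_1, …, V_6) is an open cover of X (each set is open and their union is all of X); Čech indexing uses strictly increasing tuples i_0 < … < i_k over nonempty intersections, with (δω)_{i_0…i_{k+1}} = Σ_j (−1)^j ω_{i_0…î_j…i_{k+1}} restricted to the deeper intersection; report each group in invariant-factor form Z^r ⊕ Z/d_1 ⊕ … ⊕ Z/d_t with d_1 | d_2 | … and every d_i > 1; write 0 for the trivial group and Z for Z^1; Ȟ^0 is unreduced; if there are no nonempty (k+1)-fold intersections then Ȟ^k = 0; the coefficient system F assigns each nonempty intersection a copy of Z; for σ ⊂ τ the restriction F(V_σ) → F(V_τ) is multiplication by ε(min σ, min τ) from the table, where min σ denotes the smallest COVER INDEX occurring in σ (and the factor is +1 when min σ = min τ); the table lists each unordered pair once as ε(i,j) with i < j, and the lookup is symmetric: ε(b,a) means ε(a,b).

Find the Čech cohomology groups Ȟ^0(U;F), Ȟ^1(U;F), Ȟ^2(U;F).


Ȟ^0 ≅ Z,  Ȟ^1 ≅ Z^2,  Ȟ^2 ≅ 0

cover nerve:
  V12={t1} V14={t3} V15={t5,t8} V16={t2} V23={t7} V34={t6} V56={t4}
C dims 6,7; δ0: rk 5, SNF 1^5
Ȟ^0: (6−5)−0=1 ⇒ Z
Ȟ^1: (7−0)−5=2 ⇒ Z^2
Ȟ^2: (0−0)−0=0 ⇒ 0


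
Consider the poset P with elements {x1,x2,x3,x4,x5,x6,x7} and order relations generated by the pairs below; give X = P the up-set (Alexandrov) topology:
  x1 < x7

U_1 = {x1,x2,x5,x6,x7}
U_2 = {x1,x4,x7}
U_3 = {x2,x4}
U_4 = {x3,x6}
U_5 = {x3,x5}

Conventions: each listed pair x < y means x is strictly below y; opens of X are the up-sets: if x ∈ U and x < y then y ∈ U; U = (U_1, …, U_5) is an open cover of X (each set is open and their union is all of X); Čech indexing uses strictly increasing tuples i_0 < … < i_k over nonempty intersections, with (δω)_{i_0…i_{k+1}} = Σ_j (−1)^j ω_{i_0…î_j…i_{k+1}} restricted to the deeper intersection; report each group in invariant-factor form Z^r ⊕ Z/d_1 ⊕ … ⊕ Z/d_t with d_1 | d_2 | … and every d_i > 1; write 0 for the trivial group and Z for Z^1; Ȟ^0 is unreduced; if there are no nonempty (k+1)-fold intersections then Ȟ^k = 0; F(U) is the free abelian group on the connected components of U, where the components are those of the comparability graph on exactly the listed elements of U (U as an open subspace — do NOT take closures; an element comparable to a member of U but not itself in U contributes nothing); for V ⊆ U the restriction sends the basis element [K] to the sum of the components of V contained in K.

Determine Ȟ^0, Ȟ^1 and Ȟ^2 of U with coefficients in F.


Ȟ^0 = Z^6; Ȟ^1 = 0; Ȟ^2 = 0

nerve simplices:
  U12={x1,x7} U13={x2} U14={x6} U15={x5} U23={x4} U45={x3}
components per intersection:
  U1: {x1,x7} {x2} {x5} {x6}
  U2: {x1,x7} {x4}
  U3: {x2} {x4}
  U4: {x3} {x6}
  U5: {x3} {x5}
  U12: {x1,x7}
  U13: {x2}
  U14: {x6}
  U15: {x5}
  U23: {x4}
  U45: {x3}
C dims 12,6; δ0: rk 6, SNF 1^6
degree 0: 12−6−0 = 6 → Ȟ^0 ≅ Z^6
degree 1: 6−0−6 = 0 → Ȟ^1 ≅ 0
degree 2: 0−0−0 = 0 → Ȟ^2 ≅ 0


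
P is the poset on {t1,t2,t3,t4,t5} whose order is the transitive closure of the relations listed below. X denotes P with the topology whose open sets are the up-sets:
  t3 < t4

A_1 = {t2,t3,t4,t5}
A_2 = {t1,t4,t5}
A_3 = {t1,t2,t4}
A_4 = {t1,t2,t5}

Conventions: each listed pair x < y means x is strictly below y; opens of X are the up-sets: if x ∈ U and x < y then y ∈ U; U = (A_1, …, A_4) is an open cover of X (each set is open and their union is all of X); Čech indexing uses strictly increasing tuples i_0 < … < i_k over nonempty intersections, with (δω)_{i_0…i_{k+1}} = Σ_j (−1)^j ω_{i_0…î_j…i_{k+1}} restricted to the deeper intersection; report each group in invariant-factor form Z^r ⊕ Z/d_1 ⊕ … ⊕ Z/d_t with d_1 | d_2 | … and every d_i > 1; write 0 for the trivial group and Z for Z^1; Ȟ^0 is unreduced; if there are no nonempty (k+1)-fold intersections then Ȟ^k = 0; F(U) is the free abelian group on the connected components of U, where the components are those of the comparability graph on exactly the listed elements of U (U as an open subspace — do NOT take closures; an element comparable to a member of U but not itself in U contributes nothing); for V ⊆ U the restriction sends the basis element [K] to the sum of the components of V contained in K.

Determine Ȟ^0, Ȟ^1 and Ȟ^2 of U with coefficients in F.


intersection data:
  A12={t4,t5} A13={t2,t4} A14={t2,t5} A23={t1,t4} A24={t1,t5} A34={t1,t2}
  A123={t4} A124={t5} A134={t2} A234={t1}
components per intersection:
  A1: {t2} {t3,t4} {t5}
  A2: {t1} {t4} {t5}
  A3: {t1} {t2} {t4}
  A4: {t1} {t2} {t5}
  A12: {t4} {t5}
  A13: {t2} {t4}
  A14: {t2} {t5}
  A23: {t1} {t4}
  A24: {t1} {t5}
  A34: {t1} {t2}
  A123: {t4}
  A124: {t5}
  A134: {t2}
  A234: {t1}
C dims 12,12,4; δ0: rk 8, SNF 1^8; δ1: rk 4, SNF 1^4
Ȟ^0 = (12 − 8) − 0 = 4, so Ȟ^0 ≅ Z^4
Ȟ^1 = (12 − 4) − 8 = 0, so Ȟ^1 ≅ 0
Ȟ^2 = (4 − 0) − 4 = 0, so Ȟ^2 ≅ 0

Ȟ^0(U;F) ≅ Z^4, Ȟ^1(U;F) ≅ 0, Ȟ^2(U;F) ≅ 0


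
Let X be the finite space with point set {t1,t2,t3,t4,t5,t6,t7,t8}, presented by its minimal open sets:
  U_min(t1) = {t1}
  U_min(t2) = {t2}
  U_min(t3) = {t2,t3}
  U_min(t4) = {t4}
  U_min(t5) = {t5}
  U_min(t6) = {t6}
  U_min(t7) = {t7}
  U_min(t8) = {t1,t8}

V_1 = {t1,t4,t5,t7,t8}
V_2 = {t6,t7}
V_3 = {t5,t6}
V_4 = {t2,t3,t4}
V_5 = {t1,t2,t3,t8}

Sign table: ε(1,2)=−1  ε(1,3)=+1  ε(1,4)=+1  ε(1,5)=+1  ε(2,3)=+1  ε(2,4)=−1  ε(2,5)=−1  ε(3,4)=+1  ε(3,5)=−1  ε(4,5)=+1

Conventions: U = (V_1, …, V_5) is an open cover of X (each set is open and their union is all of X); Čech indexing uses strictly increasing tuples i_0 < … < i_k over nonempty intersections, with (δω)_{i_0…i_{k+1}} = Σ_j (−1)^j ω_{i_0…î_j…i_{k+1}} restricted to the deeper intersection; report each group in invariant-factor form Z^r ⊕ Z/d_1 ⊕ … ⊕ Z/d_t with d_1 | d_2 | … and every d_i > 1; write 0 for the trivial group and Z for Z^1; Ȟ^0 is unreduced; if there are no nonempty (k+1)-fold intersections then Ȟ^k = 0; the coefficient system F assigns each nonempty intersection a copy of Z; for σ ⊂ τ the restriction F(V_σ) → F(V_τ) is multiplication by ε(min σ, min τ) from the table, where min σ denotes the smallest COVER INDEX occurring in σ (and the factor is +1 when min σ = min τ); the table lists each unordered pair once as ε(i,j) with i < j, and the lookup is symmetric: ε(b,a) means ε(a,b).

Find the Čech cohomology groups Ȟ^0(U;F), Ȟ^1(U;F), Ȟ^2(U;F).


Ȟ^0 = 0, Ȟ^1 = Z ⊕ Z/2, Ȟ^2 = 0

intersection data:
  V12={t7} V13={t5} V14={t4} V15={t1,t8} V23={t6} V45={t2,t3}
C dims 5,6; δ0: rk 5, SNF 1^4·2
Ȟ^0 = (5 − 5) − 0 = 0, so Ȟ^0 ≅ 0
Ȟ^1 = (6 − 0) − 5 = 1 plus torsion [2], so Ȟ^1 ≅ Z ⊕ Z/2
Ȟ^2 = (0 − 0) − 0 = 0, so Ȟ^2 ≅ 0


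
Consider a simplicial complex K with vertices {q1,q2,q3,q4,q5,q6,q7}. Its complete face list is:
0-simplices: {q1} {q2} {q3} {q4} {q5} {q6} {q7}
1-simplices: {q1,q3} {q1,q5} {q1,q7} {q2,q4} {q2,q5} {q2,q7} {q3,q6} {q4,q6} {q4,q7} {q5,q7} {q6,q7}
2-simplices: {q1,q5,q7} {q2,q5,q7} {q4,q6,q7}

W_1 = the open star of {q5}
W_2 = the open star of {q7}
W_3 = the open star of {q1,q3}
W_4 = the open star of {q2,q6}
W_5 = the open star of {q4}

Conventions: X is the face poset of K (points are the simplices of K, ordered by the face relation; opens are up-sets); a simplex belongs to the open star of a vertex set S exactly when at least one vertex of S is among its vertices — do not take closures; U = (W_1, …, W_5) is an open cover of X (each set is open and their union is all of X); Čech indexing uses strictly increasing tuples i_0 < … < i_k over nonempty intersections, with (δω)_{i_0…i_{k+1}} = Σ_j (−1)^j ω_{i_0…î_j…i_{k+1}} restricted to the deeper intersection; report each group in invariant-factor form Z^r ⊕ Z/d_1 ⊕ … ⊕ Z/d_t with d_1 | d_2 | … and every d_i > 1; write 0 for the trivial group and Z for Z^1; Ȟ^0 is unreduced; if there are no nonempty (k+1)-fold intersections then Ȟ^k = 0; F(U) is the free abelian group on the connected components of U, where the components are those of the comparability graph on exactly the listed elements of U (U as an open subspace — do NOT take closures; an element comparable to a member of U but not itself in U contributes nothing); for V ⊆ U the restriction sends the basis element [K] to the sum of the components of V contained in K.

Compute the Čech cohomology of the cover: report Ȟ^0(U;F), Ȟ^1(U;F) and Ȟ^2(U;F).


cover nerve:
  W1={{q5},{q1,q5},{q2,q5},{q5,q7},{q1,q5,q7},{q2,q5,q7}} W2={{q7},{q1,q7},{q2,q7},{q4,q7},{q5,q7},{q6,q7},{q1,q5,q7},{q2,q5,q7},{q4,q6,q7}} W3={{q1},{q3},{q1,q3},{q1,q5},{q1,q7},{q3,q6},{q1,q5,q7}} W4={{q2},{q6},{q2,q4},{q2,q5},{q2,q7},{q3,q6},{q4,q6},{q6,q7},{q2,q5,q7},{q4,q6,q7}} W5={{q4},{q2,q4},{q4,q6},{q4,q7},{q4,q6,q7}}
  W12={{q5,q7},{q1,q5,q7},{q2,q5,q7}} W13={{q1,q5},{q1,q5,q7}} W14={{q2,q5},{q2,q5,q7}} W23={{q1,q7},{q1,q5,q7}} W24={{q2,q7},{q6,q7},{q2,q5,q7},{q4,q6,q7}} W25={{q4,q7},{q4,q6,q7}} W34={{q3,q6}} W45={{q2,q4},{q4,q6},{q4,q6,q7}}
  W123={{q1,q5,q7}} W124={{q2,q5,q7}} W245={{q4,q6,q7}}
components per intersection:
  W1: {{q5},{q1,q5},{q2,q5},{q5,q7},{q1,q5,q7},{q2,q5,q7}}
  W2: {{q7},{q1,q7},{q2,q7},{q4,q7},{q5,q7},{q6,q7},{q1,q5,q7},{q2,q5,q7},{q4,q6,q7}}
  W3: {{q1},{q3},{q1,q3},{q1,q5},{q1,q7},{q3,q6},{q1,q5,q7}}
  W4: {{q2},{q2,q4},{q2,q5},{q2,q7},{q2,q5,q7}} {{q6},{q3,q6},{q4,q6},{q6,q7},{q4,q6,q7}}
  W5: {{q4},{q2,q4},{q4,q6},{q4,q7},{q4,q6,q7}}
  W12: {{q5,q7},{q1,q5,q7},{q2,q5,q7}}
  W13: {{q1,q5},{q1,q5,q7}}
  W14: {{q2,q5},{q2,q5,q7}}
  W23: {{q1,q7},{q1,q5,q7}}
  W24: {{q2,q7},{q2,q5,q7}} {{q6,q7},{q4,q6,q7}}
  W25: {{q4,q7},{q4,q6,q7}}
  W34: {{q3,q6}}
  W45: {{q2,q4}} {{q4,q6},{q4,q6,q7}}
  W123: {{q1,q5,q7}}
  W124: {{q2,q5,q7}}
  W245: {{q4,q6,q7}}
C dims 6,10,3; δ0: rk 5, SNF 1^5; δ1: rk 3, SNF 1^3
Ȟ^0: (6−5)−0=1 ⇒ Z
Ȟ^1: (10−3)−5=2 ⇒ Z^2
Ȟ^2: (3−0)−3=0 ⇒ 0

Ȟ^0 ≅ Z, Ȟ^1 ≅ Z^2 and Ȟ^2 ≅ 0


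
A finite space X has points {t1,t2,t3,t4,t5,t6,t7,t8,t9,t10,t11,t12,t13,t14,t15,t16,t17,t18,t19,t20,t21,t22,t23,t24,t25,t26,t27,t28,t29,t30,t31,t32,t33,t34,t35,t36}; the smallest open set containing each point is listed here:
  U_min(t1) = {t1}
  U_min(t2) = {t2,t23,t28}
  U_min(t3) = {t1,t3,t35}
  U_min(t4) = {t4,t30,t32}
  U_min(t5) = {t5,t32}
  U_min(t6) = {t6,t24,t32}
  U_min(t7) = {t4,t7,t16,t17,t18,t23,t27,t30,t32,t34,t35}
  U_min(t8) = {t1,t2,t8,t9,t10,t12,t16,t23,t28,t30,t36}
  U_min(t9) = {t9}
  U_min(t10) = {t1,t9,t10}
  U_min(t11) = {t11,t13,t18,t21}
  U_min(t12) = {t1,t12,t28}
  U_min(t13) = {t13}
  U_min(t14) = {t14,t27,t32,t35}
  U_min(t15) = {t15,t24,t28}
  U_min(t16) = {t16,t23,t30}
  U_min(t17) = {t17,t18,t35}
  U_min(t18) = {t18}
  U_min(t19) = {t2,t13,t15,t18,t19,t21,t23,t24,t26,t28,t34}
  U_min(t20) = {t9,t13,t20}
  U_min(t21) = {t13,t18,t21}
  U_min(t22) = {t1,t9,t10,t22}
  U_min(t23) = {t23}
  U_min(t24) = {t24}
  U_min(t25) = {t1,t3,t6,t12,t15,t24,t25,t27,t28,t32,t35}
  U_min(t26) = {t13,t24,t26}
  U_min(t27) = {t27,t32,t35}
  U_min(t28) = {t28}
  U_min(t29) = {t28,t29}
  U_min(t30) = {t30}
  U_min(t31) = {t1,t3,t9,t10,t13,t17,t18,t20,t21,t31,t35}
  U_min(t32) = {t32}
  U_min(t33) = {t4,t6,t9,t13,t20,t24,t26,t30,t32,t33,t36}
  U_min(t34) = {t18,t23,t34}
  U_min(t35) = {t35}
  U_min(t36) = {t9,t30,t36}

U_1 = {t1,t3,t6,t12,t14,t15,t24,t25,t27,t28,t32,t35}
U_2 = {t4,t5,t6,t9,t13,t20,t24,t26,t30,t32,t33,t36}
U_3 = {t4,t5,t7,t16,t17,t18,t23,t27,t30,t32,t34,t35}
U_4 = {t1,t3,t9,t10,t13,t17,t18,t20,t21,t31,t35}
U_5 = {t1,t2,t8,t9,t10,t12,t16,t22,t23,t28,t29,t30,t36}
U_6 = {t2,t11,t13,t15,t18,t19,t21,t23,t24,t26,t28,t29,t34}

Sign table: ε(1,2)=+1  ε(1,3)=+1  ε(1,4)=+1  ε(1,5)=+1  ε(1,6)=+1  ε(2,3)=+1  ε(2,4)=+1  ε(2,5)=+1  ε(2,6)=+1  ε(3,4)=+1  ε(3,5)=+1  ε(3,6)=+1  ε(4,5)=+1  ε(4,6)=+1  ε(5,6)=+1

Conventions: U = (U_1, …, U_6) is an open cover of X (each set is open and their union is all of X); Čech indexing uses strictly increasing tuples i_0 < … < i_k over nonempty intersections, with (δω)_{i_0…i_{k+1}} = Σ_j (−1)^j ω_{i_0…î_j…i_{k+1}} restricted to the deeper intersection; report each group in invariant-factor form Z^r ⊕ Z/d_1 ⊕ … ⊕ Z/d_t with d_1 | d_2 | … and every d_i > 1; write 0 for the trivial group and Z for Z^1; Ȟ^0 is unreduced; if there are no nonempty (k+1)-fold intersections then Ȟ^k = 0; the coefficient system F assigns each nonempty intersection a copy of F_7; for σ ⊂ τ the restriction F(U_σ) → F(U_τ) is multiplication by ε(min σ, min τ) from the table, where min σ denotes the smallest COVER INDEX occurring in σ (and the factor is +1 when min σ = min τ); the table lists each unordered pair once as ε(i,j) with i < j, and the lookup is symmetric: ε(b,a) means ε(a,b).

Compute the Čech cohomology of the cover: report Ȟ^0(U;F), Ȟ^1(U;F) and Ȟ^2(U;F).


cover nerve:
  U12={t6,t24,t32} U13={t27,t32,t35} U14={t1,t3,t35} U15={t1,t12,t28} U16={t15,t24,t28} U23={t4,t5,t30,t32} U24={t9,t13,t20} U25={t9,t30,t36} U26={t13,t24,t26} U34={t17,t18,t35} U35={t16,t23,t30} U36={t18,t23,t34} U45={t1,t9,t10} U46={t13,t18,t21} U56={t2,t23,t28,t29}
  U123={t32} U126={t24} U134={t35} U145={t1} U156={t28} U235={t30} U245={t9} U246={t13} U346={t18} U356={t23}
C dims 6,15,10; δ0: rk_F7 5; δ1: rk_F7 10
Ȟ^0: (6−5)−0=1 ⇒ Z/7
Ȟ^1: (15−10)−5=0 ⇒ 0
Ȟ^2: (10−0)−10=0 ⇒ 0

Ȟ^0 ≅ Z/7,  Ȟ^1 ≅ 0,  Ȟ^2 ≅ 0


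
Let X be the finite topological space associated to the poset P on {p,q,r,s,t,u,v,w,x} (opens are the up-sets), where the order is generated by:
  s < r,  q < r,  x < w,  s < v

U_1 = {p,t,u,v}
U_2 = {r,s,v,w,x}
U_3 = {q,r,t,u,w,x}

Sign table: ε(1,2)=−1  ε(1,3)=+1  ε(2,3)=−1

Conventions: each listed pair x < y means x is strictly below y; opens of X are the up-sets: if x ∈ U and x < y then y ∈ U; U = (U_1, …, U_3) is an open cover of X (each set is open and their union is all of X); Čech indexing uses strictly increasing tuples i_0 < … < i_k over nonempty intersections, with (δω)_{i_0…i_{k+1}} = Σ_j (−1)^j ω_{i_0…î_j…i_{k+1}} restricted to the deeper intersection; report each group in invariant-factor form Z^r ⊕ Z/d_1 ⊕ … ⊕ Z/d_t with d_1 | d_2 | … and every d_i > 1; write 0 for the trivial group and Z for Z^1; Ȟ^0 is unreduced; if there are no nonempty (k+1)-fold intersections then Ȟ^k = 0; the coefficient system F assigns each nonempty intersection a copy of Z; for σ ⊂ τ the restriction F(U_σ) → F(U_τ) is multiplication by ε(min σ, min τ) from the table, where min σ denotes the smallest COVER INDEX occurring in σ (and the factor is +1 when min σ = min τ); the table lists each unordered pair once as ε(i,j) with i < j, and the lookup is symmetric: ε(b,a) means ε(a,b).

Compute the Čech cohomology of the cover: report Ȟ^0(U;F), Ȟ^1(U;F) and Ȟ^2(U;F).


nonempty overlaps:
  U12={v} U13={t,u} U23={r,w,x}
C dims 3,3; δ0: rk 2, SNF 1^2
degree 0: 3−2−0 = 1 → Ȟ^0 ≅ Z
degree 1: 3−0−2 = 1 → Ȟ^1 ≅ Z
degree 2: 0−0−0 = 0 → Ȟ^2 ≅ 0

Ȟ^0 ≅ Z, Ȟ^1 ≅ Z, Ȟ^2 ≅ 0


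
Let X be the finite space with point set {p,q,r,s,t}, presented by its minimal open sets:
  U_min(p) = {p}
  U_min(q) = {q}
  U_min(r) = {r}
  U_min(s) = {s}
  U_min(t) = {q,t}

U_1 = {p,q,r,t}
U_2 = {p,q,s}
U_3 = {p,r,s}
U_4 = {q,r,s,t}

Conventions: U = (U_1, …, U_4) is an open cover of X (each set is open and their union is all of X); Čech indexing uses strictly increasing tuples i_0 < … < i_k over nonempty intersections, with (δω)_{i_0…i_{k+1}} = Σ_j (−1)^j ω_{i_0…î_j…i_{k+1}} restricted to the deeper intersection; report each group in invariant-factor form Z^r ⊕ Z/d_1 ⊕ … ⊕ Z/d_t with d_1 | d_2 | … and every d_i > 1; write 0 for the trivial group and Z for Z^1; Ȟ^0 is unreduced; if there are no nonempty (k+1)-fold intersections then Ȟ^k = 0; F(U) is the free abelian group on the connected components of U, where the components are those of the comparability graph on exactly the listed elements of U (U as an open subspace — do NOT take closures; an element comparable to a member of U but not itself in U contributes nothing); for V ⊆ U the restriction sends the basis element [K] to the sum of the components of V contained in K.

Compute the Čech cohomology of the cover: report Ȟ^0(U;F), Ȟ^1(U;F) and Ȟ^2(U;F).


Ȟ^0 ≅ Z^4; Ȟ^1 ≅ 0; Ȟ^2 ≅ 0

nonempty overlaps:
  U12={p,q} U13={p,r} U14={q,r,t} U23={p,s} U24={q,s} U34={r,s}
  U123={p} U124={q} U134={r} U234={s}
components per intersection:
  U1: {p} {q,t} {r}
  U2: {p} {q} {s}
  U3: {p} {r} {s}
  U4: {q,t} {r} {s}
  U12: {p} {q}
  U13: {p} {r}
  U14: {q,t} {r}
  U23: {p} {s}
  U24: {q} {s}
  U34: {r} {s}
  U123: {p}
  U124: {q}
  U134: {r}
  U234: {s}
C dims 12,12,4; δ0: rk 8, SNF 1^8; δ1: rk 4, SNF 1^4
degree 0: 12−8−0 = 4 → Ȟ^0 ≅ Z^4
degree 1: 12−4−8 = 0 → Ȟ^1 ≅ 0
degree 2: 4−0−4 = 0 → Ȟ^2 ≅ 0


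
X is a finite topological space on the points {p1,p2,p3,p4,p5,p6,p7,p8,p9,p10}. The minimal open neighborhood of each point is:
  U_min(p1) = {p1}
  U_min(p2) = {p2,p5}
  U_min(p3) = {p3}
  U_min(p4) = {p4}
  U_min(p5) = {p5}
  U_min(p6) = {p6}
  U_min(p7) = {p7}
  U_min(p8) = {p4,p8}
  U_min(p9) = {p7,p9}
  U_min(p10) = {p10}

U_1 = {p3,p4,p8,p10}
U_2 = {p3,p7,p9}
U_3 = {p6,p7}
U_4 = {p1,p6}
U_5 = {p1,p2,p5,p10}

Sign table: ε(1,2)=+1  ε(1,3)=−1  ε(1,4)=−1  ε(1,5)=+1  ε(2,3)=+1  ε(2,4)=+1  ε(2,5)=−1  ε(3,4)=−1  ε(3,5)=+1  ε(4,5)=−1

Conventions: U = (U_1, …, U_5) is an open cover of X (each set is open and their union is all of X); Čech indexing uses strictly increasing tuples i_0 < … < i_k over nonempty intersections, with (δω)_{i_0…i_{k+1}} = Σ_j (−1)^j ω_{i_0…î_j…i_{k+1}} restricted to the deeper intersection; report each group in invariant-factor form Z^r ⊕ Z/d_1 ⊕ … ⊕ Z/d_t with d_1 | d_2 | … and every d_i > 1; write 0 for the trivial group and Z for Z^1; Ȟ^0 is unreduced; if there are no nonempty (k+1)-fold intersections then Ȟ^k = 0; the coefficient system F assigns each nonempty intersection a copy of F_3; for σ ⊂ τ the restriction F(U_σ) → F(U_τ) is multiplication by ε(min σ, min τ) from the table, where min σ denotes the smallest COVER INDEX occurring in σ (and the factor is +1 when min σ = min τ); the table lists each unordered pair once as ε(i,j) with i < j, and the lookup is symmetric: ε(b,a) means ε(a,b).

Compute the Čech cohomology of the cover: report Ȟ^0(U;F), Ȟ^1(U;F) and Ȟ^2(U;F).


Ȟ^0 = Z/3, Ȟ^1 = Z/3, Ȟ^2 = 0

cover nerve:
  U12={p3} U15={p10} U23={p7} U34={p6} U45={p1}
C dims 5,5; δ0: rk_F3 4
Ȟ^0: (5−4)−0=1 ⇒ Z/3
Ȟ^1: (5−0)−4=1 ⇒ Z/3
Ȟ^2: (0−0)−0=0 ⇒ 0


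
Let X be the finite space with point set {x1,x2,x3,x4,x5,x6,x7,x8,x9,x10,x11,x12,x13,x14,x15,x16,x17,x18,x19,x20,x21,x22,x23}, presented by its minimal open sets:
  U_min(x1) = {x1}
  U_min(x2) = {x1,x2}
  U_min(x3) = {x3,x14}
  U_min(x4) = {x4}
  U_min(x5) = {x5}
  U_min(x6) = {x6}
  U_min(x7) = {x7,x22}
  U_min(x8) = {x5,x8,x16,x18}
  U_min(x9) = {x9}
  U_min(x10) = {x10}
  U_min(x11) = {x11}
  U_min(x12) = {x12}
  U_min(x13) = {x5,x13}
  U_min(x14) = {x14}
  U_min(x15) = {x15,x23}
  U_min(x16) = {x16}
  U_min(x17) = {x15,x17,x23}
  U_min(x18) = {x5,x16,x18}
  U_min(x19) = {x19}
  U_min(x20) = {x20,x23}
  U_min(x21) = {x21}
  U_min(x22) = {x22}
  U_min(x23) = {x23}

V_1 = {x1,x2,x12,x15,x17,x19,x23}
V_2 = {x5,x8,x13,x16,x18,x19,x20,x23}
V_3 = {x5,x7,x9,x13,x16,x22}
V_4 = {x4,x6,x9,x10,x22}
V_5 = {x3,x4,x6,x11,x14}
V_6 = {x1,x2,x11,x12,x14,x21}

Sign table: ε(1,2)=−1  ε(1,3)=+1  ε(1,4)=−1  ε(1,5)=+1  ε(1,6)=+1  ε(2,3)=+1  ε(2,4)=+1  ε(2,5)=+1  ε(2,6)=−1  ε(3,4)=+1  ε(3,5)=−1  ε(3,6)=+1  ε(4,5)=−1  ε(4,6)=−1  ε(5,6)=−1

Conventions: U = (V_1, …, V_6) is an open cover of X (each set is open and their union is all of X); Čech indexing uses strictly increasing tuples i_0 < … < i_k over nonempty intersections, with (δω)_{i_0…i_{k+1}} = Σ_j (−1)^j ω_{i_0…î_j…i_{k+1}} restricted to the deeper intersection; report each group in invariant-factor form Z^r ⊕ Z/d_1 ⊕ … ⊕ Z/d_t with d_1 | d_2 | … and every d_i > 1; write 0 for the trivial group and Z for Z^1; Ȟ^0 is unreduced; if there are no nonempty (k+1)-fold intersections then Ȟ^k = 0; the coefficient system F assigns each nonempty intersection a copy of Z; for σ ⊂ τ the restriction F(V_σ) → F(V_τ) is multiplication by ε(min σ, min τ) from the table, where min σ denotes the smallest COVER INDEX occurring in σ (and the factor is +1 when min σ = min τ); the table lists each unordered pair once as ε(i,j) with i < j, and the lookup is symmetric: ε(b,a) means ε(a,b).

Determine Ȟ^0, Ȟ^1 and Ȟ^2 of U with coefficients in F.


intersection data:
  V12={x19,x23} V16={x1,x2,x12} V23={x5,x13,x16} V34={x9,x22} V45={x4,x6} V56={x11,x14}
C dims 6,6; δ0: rk 6, SNF 1^5·2
Ȟ^0 = (6 − 6) − 0 = 0, so Ȟ^0 ≅ 0
Ȟ^1 = (6 − 0) − 6 = 0 plus torsion [2], so Ȟ^1 ≅ Z/2
Ȟ^2 = (0 − 0) − 0 = 0, so Ȟ^2 ≅ 0

Ȟ^0 ≅ 0,  Ȟ^1 ≅ Z/2,  Ȟ^2 ≅ 0


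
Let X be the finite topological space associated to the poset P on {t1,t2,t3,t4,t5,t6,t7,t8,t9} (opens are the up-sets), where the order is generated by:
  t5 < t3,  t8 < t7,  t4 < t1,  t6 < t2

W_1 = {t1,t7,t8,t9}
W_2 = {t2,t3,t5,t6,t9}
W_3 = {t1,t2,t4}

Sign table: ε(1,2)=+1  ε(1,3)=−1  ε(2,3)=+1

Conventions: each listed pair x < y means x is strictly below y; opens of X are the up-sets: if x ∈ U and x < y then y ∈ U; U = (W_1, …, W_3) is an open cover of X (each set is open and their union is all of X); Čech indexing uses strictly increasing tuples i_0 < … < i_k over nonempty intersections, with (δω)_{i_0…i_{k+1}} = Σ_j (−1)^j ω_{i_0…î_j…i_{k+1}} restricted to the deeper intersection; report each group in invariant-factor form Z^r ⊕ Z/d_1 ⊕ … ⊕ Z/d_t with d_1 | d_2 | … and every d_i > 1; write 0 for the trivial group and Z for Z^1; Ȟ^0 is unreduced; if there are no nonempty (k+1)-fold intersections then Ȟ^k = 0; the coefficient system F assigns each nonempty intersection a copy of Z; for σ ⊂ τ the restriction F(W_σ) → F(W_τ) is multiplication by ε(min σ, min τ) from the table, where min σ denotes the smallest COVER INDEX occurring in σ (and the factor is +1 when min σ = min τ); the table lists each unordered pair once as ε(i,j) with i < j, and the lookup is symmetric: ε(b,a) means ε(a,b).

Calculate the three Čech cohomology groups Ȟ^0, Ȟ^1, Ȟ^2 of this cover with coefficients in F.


Ȟ^0 ≅ 0,  Ȟ^1 ≅ Z/2,  Ȟ^2 ≅ 0

nonempty overlaps:
  W12={t9} W13={t1} W23={t2}
C dims 3,3; δ0: rk 3, SNF 1^2·2
degree 0: 3−3−0 = 0 → Ȟ^0 ≅ 0
degree 1: 3−0−3 = 0 plus torsion [2] → Ȟ^1 ≅ Z/2
degree 2: 0−0−0 = 0 → Ȟ^2 ≅ 0


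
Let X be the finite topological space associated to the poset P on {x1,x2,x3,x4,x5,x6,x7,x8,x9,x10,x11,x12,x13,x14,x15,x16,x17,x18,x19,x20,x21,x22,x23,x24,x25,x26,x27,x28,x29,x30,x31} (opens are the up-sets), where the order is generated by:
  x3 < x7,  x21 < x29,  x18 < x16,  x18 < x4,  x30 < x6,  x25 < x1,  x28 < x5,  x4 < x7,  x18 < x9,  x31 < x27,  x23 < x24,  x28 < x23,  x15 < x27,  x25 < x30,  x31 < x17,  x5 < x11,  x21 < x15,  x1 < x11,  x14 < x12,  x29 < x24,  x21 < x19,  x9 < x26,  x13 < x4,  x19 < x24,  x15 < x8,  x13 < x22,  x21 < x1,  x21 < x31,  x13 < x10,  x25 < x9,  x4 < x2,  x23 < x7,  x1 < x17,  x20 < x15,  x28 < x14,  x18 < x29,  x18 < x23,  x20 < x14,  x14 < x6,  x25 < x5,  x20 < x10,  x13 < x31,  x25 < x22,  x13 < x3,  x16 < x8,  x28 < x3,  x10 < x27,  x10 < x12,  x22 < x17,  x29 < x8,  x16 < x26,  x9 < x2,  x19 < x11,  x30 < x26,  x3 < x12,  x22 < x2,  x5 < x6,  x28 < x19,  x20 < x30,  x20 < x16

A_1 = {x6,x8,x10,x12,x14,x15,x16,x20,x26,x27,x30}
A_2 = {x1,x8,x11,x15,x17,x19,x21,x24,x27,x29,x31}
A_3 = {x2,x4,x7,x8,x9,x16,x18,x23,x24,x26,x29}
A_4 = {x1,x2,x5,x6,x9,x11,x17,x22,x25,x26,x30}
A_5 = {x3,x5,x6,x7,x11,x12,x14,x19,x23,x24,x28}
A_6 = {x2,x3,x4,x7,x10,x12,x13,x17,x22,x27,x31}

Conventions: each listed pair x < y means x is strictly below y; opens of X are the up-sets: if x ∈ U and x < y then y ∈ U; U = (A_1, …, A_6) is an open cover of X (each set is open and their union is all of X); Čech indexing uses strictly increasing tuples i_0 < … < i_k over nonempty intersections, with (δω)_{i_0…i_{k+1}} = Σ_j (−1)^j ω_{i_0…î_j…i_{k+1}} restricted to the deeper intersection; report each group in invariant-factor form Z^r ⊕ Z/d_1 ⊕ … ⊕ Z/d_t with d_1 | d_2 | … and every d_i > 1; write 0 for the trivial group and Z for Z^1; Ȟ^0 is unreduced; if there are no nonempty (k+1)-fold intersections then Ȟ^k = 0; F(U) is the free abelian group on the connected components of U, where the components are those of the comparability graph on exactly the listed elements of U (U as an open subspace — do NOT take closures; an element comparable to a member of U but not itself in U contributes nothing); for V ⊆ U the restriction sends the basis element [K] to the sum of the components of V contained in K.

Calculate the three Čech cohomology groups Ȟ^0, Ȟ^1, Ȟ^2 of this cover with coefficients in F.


nonempty intersections:
  A12={x8,x15,x27} A13={x8,x16,x26} A14={x6,x26,x30} A15={x6,x12,x14} A16={x10,x12,x27} A23={x8,x24,x29} A24={x1,x11,x17} A25={x11,x19,x24} A26={x17,x27,x31} A34={x2,x9,x26} A35={x7,x23,x24} A36={x2,x4,x7} A45={x5,x6,x11} A46={x2,x17,x22} A56={x3,x7,x12}
  A123={x8} A126={x27} A134={x26} A145={x6} A156={x12} A235={x24} A245={x11} A246={x17} A346={x2} A356={x7}
components per intersection:
  A1: {x6,x8,x10,x12,x14,x15,x16,x20,x26,x27,x30}
  A2: {x1,x8,x11,x15,x17,x19,x21,x24,x27,x29,x31}
  A3: {x2,x4,x7,x8,x9,x16,x18,x23,x24,x26,x29}
  A4: {x1,x2,x5,x6,x9,x11,x17,x22,x25,x26,x30}
  A5: {x3,x5,x6,x7,x11,x12,x14,x19,x23,x24,x28}
  A6: {x2,x3,x4,x7,x10,x12,x13,x17,x22,x27,x31}
  A12: {x8,x15,x27}
  A13: {x8,x16,x26}
  A14: {x6,x26,x30}
  A15: {x6,x12,x14}
  A16: {x10,x12,x27}
  A23: {x8,x24,x29}
  A24: {x1,x11,x17}
  A25: {x11,x19,x24}
  A26: {x17,x27,x31}
  A34: {x2,x9,x26}
  A35: {x7,x23,x24}
  A36: {x2,x4,x7}
  A45: {x5,x6,x11}
  A46: {x2,x17,x22}
  A56: {x3,x7,x12}
  A123: {x8}
  A126: {x27}
  A134: {x26}
  A145: {x6}
  A156: {x12}
  A235: {x24}
  A245: {x11}
  A246: {x17}
  A346: {x2}
  A356: {x7}
C dims 6,15,10; δ0: rk 5, SNF 1^5; δ1: rk 10, SNF 1^9·2
Ȟ^0: (6−5)−0=1 ⇒ Z
Ȟ^1: (15−10)−5=0 ⇒ 0
Ȟ^2: (10−0)−10=0 plus torsion [2] ⇒ Z/2

Ȟ^0(U;F) ≅ Z; Ȟ^1(U;F) ≅ 0; Ȟ^2(U;F) ≅ Z/2


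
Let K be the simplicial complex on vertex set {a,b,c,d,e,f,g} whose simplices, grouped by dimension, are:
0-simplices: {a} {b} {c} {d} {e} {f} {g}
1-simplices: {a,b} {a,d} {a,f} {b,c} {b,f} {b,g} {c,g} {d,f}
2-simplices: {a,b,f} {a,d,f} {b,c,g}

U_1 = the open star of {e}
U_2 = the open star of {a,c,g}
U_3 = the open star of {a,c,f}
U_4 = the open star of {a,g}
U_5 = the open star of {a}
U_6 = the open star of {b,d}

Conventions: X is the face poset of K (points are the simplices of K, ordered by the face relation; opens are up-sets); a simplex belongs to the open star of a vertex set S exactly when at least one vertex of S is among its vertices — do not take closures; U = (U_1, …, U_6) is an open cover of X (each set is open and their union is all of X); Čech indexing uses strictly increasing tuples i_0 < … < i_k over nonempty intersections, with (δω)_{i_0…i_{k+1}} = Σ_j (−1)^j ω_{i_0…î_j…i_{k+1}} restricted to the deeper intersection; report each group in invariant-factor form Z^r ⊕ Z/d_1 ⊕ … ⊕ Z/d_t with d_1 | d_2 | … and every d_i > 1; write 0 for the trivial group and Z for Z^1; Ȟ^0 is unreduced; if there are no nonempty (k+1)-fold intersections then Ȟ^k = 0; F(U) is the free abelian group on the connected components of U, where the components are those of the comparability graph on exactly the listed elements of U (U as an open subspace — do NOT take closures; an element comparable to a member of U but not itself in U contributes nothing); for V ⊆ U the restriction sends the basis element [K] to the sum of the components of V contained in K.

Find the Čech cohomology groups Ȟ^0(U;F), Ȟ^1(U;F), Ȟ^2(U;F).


nonempty intersections:
  U1={{e}} U2={{a},{c},{g},{a,b},{a,d},{a,f},{b,c},{b,g},{c,g},{a,b,f},{a,d,f},{b,c,g}} U3={{a},{c},{f},{a,b},{a,d},{a,f},{b,c},{b,f},{c,g},{d,f},{a,b,f},{a,d,f},{b,c,g}} U4={{a},{g},{a,b},{a,d},{a,f},{b,g},{c,g},{a,b,f},{a,d,f},{b,c,g}} U5={{a},{a,b},{a,d},{a,f},{a,b,f},{a,d,f}} U6={{b},{d},{a,b},{a,d},{b,c},{b,f},{b,g},{d,f},{a,b,f},{a,d,f},{b,c,g}}
  U23={{a},{c},{a,b},{a,d},{a,f},{b,c},{c,g},{a,b,f},{a,d,f},{b,c,g}} U24={{a},{g},{a,b},{a,d},{a,f},{b,g},{c,g},{a,b,f},{a,d,f},{b,c,g}} U25={{a},{a,b},{a,d},{a,f},{a,b,f},{a,d,f}} U26={{a,b},{a,d},{b,c},{b,g},{a,b,f},{a,d,f},{b,c,g}} U34={{a},{a,b},{a,d},{a,f},{c,g},{a,b,f},{a,d,f},{b,c,g}} U35={{a},{a,b},{a,d},{a,f},{a,b,f},{a,d,f}} U36={{a,b},{a,d},{b,c},{b,f},{d,f},{a,b,f},{a,d,f},{b,c,g}} U45={{a},{a,b},{a,d},{a,f},{a,b,f},{a,d,f}} U46={{a,b},{a,d},{b,g},{a,b,f},{a,d,f},{b,c,g}} U56={{a,b},{a,d},{a,b,f},{a,d,f}}
  U234={{a},{a,b},{a,d},{a,f},{c,g},{a,b,f},{a,d,f},{b,c,g}} U235={{a},{a,b},{a,d},{a,f},{a,b,f},{a,d,f}} U236={{a,b},{a,d},{b,c},{a,b,f},{a,d,f},{b,c,g}} U245={{a},{a,b},{a,d},{a,f},{a,b,f},{a,d,f}} U246={{a,b},{a,d},{b,g},{a,b,f},{a,d,f},{b,c,g}} U256={{a,b},{a,d},{a,b,f},{a,d,f}} U345={{a},{a,b},{a,d},{a,f},{a,b,f},{a,d,f}} U346={{a,b},{a,d},{a,b,f},{a,d,f},{b,c,g}} U356={{a,b},{a,d},{a,b,f},{a,d,f}} U456={{a,b},{a,d},{a,b,f},{a,d,f}}
  U2345={{a},{a,b},{a,d},{a,f},{a,b,f},{a,d,f}} U2346={{a,b},{a,d},{a,b,f},{a,d,f},{b,c,g}} U2356={{a,b},{a,d},{a,b,f},{a,d,f}} U2456={{a,b},{a,d},{a,b,f},{a,d,f}} U3456={{a,b},{a,d},{a,b,f},{a,d,f}}
  U23456={{a,b},{a,d},{a,b,f},{a,d,f}}
components per intersection:
  U1: {{e}}
  U2: {{a},{a,b},{a,d},{a,f},{a,b,f},{a,d,f}} {{c},{g},{b,c},{b,g},{c,g},{b,c,g}}
  U3: {{a},{f},{a,b},{a,d},{a,f},{b,f},{d,f},{a,b,f},{a,d,f}} {{c},{b,c},{c,g},{b,c,g}}
  U4: {{a},{a,b},{a,d},{a,f},{a,b,f},{a,d,f}} {{g},{b,g},{c,g},{b,c,g}}
  U5: {{a},{a,b},{a,d},{a,f},{a,b,f},{a,d,f}}
  U6: {{b},{a,b},{b,c},{b,f},{b,g},{a,b,f},{b,c,g}} {{d},{a,d},{d,f},{a,d,f}}
  U23: {{a},{a,b},{a,d},{a,f},{a,b,f},{a,d,f}} {{c},{b,c},{c,g},{b,c,g}}
  U24: {{a},{a,b},{a,d},{a,f},{a,b,f},{a,d,f}} {{g},{b,g},{c,g},{b,c,g}}
  U25: {{a},{a,b},{a,d},{a,f},{a,b,f},{a,d,f}}
  U26: {{a,b},{a,b,f}} {{a,d},{a,d,f}} {{b,c},{b,g},{b,c,g}}
  U34: {{a},{a,b},{a,d},{a,f},{a,b,f},{a,d,f}} {{c,g},{b,c,g}}
  U35: {{a},{a,b},{a,d},{a,f},{a,b,f},{a,d,f}}
  U36: {{a,b},{b,f},{a,b,f}} {{a,d},{d,f},{a,d,f}} {{b,c},{b,c,g}}
  U45: {{a},{a,b},{a,d},{a,f},{a,b,f},{a,d,f}}
  U46: {{a,b},{a,b,f}} {{a,d},{a,d,f}} {{b,g},{b,c,g}}
  U56: {{a,b},{a,b,f}} {{a,d},{a,d,f}}
  U234: {{a},{a,b},{a,d},{a,f},{a,b,f},{a,d,f}} {{c,g},{b,c,g}}
  U235: {{a},{a,b},{a,d},{a,f},{a,b,f},{a,d,f}}
  U236: {{a,b},{a,b,f}} {{a,d},{a,d,f}} {{b,c},{b,c,g}}
  U245: {{a},{a,b},{a,d},{a,f},{a,b,f},{a,d,f}}
  U246: {{a,b},{a,b,f}} {{a,d},{a,d,f}} {{b,g},{b,c,g}}
  U256: {{a,b},{a,b,f}} {{a,d},{a,d,f}}
  U345: {{a},{a,b},{a,d},{a,f},{a,b,f},{a,d,f}}
  U346: {{a,b},{a,b,f}} {{a,d},{a,d,f}} {{b,c,g}}
  U356: {{a,b},{a,b,f}} {{a,d},{a,d,f}}
  U456: {{a,b},{a,b,f}} {{a,d},{a,d,f}}
  U2345: {{a},{a,b},{a,d},{a,f},{a,b,f},{a,d,f}}
  U2346: {{a,b},{a,b,f}} {{a,d},{a,d,f}} {{b,c,g}}
  U2356: {{a,b},{a,b,f}} {{a,d},{a,d,f}}
  U2456: {{a,b},{a,b,f}} {{a,d},{a,d,f}}
  U3456: {{a,b},{a,b,f}} {{a,d},{a,d,f}}
  U23456: {{a,b},{a,b,f}} {{a,d},{a,d,f}}
C dims 10,20,20,10; δ0: rk 8, SNF 1^8; δ1: rk 12, SNF 1^12; δ2: rk 8, SNF 1^8
Ȟ^0: (10−8)−0=2 ⇒ Z^2
Ȟ^1: (20−12)−8=0 ⇒ 0
Ȟ^2: (20−8)−12=0 ⇒ 0

Ȟ^0 ≅ Z^2, Ȟ^1 ≅ 0 and Ȟ^2 ≅ 0


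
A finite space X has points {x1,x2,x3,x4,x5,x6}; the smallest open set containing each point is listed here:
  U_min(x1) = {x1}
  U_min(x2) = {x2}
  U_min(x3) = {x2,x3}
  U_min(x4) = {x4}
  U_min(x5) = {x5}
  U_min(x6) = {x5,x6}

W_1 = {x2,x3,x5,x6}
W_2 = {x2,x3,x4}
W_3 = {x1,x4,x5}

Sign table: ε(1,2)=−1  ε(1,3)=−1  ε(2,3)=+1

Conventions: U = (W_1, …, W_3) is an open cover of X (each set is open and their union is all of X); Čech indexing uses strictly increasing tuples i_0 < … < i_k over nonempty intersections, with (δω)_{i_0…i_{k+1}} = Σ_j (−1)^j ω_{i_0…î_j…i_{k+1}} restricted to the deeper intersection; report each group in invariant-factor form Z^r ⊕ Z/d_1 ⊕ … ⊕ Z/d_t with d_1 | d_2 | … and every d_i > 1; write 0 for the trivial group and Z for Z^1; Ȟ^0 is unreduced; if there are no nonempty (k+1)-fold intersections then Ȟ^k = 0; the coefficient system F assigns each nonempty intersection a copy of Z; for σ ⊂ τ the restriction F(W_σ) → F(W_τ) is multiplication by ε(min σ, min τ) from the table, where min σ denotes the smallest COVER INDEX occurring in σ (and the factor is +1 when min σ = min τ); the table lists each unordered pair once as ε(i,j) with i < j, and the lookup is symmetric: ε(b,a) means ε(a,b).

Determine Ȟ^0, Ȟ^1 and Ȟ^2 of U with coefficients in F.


nonempty intersections:
  W12={x2,x3} W13={x5} W23={x4}
C dims 3,3; δ0: rk 2, SNF 1^2
Ȟ^0: (3−2)−0=1 ⇒ Z
Ȟ^1: (3−0)−2=1 ⇒ Z
Ȟ^2: (0−0)−0=0 ⇒ 0

Ȟ^0(U;F) ≅ Z, Ȟ^1(U;F) ≅ Z and Ȟ^2(U;F) ≅ 0


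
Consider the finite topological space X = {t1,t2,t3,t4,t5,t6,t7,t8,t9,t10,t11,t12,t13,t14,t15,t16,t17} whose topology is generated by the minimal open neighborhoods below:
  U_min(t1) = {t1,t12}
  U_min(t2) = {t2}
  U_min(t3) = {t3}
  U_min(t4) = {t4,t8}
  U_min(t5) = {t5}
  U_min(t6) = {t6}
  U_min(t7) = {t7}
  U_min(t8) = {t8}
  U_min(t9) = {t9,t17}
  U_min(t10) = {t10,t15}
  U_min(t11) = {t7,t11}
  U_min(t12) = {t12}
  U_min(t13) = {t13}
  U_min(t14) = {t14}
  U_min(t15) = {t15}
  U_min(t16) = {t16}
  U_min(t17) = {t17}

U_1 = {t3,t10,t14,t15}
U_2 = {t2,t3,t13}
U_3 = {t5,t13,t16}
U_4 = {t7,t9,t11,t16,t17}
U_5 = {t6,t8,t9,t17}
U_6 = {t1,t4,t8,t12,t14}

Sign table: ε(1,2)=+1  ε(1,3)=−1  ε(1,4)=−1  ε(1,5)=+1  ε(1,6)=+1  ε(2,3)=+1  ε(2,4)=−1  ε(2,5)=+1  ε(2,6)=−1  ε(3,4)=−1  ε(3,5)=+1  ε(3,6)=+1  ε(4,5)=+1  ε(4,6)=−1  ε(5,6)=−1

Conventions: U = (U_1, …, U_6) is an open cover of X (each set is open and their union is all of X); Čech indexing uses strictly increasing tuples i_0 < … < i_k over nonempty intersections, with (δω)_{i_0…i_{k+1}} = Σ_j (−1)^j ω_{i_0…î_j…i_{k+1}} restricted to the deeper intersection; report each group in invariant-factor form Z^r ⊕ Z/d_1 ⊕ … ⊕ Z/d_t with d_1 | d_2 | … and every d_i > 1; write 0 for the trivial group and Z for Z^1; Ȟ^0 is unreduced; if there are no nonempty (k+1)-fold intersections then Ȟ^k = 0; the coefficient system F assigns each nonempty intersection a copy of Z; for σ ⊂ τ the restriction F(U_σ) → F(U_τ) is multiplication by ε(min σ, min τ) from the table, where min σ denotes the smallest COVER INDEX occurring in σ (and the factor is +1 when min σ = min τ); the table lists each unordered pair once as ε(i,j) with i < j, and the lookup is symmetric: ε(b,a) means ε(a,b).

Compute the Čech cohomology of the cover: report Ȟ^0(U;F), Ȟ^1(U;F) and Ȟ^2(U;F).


Ȟ^0 ≅ Z,  Ȟ^1 ≅ Z,  Ȟ^2 ≅ 0

nonempty overlaps:
  U12={t3} U16={t14} U23={t13} U34={t16} U45={t9,t17} U56={t8}
C dims 6,6; δ0: rk 5, SNF 1^5
degree 0: 6−5−0 = 1 → Ȟ^0 ≅ Z
degree 1: 6−0−5 = 1 → Ȟ^1 ≅ Z
degree 2: 0−0−0 = 0 → Ȟ^2 ≅ 0


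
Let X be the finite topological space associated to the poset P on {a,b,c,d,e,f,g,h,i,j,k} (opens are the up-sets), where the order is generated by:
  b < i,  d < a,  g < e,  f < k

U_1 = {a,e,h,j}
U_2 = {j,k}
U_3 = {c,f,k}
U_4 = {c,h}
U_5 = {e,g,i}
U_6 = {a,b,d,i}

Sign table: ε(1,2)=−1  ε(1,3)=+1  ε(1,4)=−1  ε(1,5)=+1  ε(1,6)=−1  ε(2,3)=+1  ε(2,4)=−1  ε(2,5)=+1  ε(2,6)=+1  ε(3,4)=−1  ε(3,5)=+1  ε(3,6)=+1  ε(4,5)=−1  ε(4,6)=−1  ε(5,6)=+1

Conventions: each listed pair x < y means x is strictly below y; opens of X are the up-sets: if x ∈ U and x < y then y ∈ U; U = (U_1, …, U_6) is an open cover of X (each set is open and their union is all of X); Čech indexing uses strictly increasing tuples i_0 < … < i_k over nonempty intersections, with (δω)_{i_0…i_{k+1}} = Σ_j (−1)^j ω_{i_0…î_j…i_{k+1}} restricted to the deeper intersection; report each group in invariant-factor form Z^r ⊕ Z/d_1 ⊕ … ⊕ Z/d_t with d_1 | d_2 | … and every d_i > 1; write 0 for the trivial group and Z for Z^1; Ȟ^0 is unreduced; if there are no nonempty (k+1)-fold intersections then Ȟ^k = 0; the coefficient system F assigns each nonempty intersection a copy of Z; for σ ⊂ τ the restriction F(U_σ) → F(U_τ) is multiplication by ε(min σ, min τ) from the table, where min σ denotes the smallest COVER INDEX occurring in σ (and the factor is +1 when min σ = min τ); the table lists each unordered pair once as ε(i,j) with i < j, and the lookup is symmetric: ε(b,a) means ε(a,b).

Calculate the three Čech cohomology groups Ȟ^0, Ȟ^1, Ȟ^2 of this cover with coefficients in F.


nerve of the cover:
  U12={j} U14={h} U15={e} U16={a} U23={k} U34={c} U56={i}
C dims 6,7; δ0: rk 6, SNF 1^5·2
Ȟ^0 = (6 − 6) − 0 = 0, so Ȟ^0 ≅ 0
Ȟ^1 = (7 − 0) − 6 = 1 plus torsion [2], so Ȟ^1 ≅ Z ⊕ Z/2
Ȟ^2 = (0 − 0) − 0 = 0, so Ȟ^2 ≅ 0

Ȟ^0(U;F) ≅ 0, Ȟ^1(U;F) ≅ Z ⊕ Z/2, Ȟ^2(U;F) ≅ 0


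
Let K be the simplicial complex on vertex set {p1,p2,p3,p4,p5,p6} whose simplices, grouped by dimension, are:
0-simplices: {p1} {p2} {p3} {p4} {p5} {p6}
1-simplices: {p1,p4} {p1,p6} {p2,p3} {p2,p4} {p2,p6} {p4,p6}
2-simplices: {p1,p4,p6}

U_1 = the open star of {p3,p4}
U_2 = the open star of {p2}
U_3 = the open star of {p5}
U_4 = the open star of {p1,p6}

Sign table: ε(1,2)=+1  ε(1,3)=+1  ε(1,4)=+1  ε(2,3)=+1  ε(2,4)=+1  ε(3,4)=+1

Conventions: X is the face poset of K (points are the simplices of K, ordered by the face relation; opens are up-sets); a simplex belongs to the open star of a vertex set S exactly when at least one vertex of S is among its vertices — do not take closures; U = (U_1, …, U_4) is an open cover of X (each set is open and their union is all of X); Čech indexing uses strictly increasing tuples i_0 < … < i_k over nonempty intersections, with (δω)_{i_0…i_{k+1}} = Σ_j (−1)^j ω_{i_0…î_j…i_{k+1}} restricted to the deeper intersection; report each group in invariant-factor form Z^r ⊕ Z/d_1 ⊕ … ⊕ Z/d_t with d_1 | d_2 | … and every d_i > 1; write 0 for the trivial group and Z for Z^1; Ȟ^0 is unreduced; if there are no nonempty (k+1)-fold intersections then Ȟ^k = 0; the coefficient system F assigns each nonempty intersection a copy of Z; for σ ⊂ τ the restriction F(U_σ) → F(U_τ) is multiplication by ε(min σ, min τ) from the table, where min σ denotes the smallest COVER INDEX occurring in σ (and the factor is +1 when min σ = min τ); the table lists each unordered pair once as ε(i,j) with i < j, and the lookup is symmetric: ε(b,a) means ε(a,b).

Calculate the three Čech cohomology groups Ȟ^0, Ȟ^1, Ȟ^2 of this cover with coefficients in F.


nerve simplices:
  U1={{p3},{p4},{p1,p4},{p2,p3},{p2,p4},{p4,p6},{p1,p4,p6}} U2={{p2},{p2,p3},{p2,p4},{p2,p6}} U3={{p5}} U4={{p1},{p6},{p1,p4},{p1,p6},{p2,p6},{p4,p6},{p1,p4,p6}}
  U12={{p2,p3},{p2,p4}} U14={{p1,p4},{p4,p6},{p1,p4,p6}} U24={{p2,p6}}
C dims 4,3; δ0: rk 2, SNF 1^2
degree 0: 4−2−0 = 2 → Ȟ^0 ≅ Z^2
degree 1: 3−0−2 = 1 → Ȟ^1 ≅ Z
degree 2: 0−0−0 = 0 → Ȟ^2 ≅ 0

Ȟ^0 = Z^2, Ȟ^1 = Z, Ȟ^2 = 0


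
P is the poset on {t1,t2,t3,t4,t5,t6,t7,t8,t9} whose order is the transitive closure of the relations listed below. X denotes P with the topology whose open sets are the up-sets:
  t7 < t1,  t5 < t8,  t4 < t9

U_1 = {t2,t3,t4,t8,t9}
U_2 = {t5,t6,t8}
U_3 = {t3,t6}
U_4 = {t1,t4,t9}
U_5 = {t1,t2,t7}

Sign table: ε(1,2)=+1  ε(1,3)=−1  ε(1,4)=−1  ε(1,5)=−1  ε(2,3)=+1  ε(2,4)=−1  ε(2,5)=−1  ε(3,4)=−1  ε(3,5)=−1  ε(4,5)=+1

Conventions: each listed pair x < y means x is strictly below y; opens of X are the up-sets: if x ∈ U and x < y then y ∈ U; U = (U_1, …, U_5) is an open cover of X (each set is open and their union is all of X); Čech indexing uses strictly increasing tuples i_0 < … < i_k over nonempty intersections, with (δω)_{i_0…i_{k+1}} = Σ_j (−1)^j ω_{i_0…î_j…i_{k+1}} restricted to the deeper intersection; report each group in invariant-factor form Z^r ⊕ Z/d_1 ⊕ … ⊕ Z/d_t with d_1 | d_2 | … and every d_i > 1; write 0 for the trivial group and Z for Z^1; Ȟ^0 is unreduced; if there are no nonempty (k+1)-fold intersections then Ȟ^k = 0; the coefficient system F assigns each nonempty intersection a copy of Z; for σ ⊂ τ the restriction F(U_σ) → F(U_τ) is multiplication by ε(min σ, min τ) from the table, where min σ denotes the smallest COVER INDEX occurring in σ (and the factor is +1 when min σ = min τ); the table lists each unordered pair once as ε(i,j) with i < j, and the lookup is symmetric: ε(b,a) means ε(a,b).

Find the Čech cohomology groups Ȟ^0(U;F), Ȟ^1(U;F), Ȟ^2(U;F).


Ȟ^0(U;F) ≅ 0,  Ȟ^1(U;F) ≅ Z ⊕ Z/2,  Ȟ^2(U;F) ≅ 0

nonempty overlaps:
  U12={t8} U13={t3} U14={t4,t9} U15={t2} U23={t6} U45={t1}
C dims 5,6; δ0: rk 5, SNF 1^4·2
degree 0: 5−5−0 = 0 → Ȟ^0 ≅ 0
degree 1: 6−0−5 = 1 plus torsion [2] → Ȟ^1 ≅ Z ⊕ Z/2
degree 2: 0−0−0 = 0 → Ȟ^2 ≅ 0
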